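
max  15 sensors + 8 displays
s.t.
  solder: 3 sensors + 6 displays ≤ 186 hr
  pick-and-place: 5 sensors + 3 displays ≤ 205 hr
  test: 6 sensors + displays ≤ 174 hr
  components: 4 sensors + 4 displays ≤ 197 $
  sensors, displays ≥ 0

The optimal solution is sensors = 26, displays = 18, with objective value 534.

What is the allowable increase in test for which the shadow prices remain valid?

Binding constraints: solder, test. The basis is B = [[3,6],[6,1]] with det -33.
Per unit increase in test, x* moves by d = (0.1818, -0.0909).
The basis stays optimal until pick-and-place becomes binding; allowable increase = 33 hr.

33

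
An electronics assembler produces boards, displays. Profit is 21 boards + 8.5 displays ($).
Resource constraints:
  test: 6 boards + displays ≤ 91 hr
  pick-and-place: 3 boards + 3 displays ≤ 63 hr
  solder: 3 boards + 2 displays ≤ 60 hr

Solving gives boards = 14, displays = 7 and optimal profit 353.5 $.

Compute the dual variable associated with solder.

Binding: test and pick-and-place. Non-binding: solder (4 unused).
By complementary slackness, y = 0 for the non-binding constraint.
From A_Bᵀ y = c: 6·y_test + 3·y_pick-and-place = 21; 1·y_test + 3·y_pick-and-place = 8.5.
Solving: y_test = 2.5, y_pick-and-place = 2.
Shadow price of solder = 0.

0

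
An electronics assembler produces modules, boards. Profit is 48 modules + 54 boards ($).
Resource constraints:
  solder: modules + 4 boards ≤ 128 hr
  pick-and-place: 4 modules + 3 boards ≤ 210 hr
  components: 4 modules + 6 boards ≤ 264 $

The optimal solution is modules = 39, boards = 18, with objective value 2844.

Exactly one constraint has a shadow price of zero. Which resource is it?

solder

solder: 111/128 (slack 17)
pick-and-place: 210/210 (binding)
components: 264/264 (binding)
By complementary slackness, a constraint with positive slack has shadow price 0 → solder.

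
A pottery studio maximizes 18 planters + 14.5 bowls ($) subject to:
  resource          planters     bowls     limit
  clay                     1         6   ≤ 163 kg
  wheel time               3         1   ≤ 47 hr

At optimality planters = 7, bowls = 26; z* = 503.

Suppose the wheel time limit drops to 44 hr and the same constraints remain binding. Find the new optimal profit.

Both clay and wheel time are binding at x*.
From A_Bᵀ y = c: 1·y_clay + 3·y_wheel time = 18; 6·y_clay + 1·y_wheel time = 14.5.
→ y_clay = 1.5 and y_wheel time = 5.5.
Δz = y_wheel time·Δb = 5.5 × (-3) = -16.5, so new z* = 503 − 16.5 = 486.5.

486.5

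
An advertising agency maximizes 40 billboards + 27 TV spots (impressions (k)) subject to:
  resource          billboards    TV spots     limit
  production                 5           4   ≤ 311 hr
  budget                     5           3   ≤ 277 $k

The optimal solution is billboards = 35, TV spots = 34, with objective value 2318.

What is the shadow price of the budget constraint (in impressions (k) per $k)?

5

Check each constraint at x*: production 311/311 (tight); budget 277/277 (tight).
From A_Bᵀ y = c: 5·y_production + 5·y_budget = 40; 4·y_production + 3·y_budget = 27.
→ y_production = 3 and y_budget = 5.
Shadow price of budget = 5.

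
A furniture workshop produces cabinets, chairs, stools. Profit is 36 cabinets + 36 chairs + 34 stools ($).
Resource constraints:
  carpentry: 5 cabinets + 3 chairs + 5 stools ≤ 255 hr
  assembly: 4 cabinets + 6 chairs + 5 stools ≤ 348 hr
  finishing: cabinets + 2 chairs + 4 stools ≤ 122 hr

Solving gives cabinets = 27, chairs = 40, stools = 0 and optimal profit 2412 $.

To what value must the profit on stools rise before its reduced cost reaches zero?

Check each constraint at x*: carpentry 255/255 (tight); assembly 348/348 (tight); finishing 107/122 (slack 15).
Slack constraints have shadow price 0 (complementary slackness).
Dual feasibility on the basic columns requires 5·y_carpentry + 4·y_assembly = 36, 3·y_carpentry + 6·y_assembly = 36.
→ y_carpentry = 4 and y_assembly = 4.
stools enters the basis when its profit ≥ yᵀa₃ = 4·5 + 4·5 = 40.

40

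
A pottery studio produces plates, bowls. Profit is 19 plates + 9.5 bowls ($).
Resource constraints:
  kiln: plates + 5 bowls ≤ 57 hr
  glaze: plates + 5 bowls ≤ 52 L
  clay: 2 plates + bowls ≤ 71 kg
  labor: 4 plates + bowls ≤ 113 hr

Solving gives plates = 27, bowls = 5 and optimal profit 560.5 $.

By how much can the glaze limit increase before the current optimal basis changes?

Binding constraints: glaze, labor. The basis is B = [[1,5],[4,1]] with det -19.
Per unit increase in glaze, x* moves by d = (-0.0526, 0.2105).
The basis stays optimal until kiln becomes binding; allowable increase = 5 L.

5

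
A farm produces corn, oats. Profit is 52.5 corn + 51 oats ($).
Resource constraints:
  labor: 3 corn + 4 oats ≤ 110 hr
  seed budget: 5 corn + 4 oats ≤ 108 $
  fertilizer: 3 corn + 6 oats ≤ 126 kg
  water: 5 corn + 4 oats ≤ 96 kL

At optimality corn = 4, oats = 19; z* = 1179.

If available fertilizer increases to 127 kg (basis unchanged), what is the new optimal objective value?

1181.5

Check each constraint at x*: labor 88/110 (slack 22); seed budget 96/108 (slack 12); fertilizer 126/126 (tight); water 96/96 (tight).
Since labor, seed budget are not tight, their duals are 0.
From A_Bᵀ y = c: 3·y_fertilizer + 5·y_water = 52.5; 6·y_fertilizer + 4·y_water = 51.
→ y_fertilizer = 2.5 and y_water = 9.
Δz = y_fertilizer·Δb = 2.5 × (1) = 2.5, so new z* = 1179 + 2.5 = 1181.5.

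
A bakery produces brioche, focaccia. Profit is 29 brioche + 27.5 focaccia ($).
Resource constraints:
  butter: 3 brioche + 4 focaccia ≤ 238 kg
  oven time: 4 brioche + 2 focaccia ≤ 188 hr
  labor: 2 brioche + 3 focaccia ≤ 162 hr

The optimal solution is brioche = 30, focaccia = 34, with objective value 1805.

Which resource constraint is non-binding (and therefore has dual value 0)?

butter

butter: 226/238 (slack 12)
oven time: 188/188 (binding)
labor: 162/162 (binding)
By complementary slackness, a constraint with positive slack has shadow price 0 → butter.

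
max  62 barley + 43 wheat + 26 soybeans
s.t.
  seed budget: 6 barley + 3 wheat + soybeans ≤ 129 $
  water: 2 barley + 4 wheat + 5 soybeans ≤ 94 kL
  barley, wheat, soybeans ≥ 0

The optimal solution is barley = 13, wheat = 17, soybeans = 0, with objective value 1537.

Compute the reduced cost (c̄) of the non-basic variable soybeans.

Check each constraint at x*: seed budget 129/129 (tight); water 94/94 (tight).
Dual feasibility on the basic columns requires 6·y_seed budget + 2·y_water = 62, 3·y_seed budget + 4·y_water = 43.
Solving: y_seed budget = 9, y_water = 4.
Reduced cost of soybeans: c₃ − yᵀa₃ = 26 − (9·1 + 4·5) = 26 − 29 = -3.

-3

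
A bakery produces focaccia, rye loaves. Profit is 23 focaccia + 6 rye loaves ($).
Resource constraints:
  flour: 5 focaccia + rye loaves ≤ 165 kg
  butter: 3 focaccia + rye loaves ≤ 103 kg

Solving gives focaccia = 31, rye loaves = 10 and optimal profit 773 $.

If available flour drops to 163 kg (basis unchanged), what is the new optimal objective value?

At the optimum: flour uses 165 of 165 (binding); butter uses 103 of 103 (binding).
From A_Bᵀ y = c: 5·y_flour + 3·y_butter = 23; 1·y_flour + 1·y_butter = 6.
→ y_flour = 2.5 and y_butter = 3.5.
Δz = y_flour·Δb = 2.5 × (-2) = -5, so new z* = 773 − 5 = 768.

768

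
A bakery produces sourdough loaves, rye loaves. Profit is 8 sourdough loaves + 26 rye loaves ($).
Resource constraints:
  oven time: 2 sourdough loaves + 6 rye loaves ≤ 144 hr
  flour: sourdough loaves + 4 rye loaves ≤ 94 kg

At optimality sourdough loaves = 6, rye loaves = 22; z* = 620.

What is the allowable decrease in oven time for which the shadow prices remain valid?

3

Binding constraints: oven time, flour. The basis is B = [[2,6],[1,4]] with det 2.
Per unit decrease in oven time, x* moves by d = (-2, 0.5).
The basis stays optimal until sourdough loaves reaches 0; allowable decrease = 3 hr.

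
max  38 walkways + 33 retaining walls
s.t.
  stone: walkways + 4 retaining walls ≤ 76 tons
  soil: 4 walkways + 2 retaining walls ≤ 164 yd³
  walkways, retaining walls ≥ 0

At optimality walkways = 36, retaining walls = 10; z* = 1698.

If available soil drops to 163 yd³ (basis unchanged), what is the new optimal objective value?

1689.5

Check each constraint at x*: stone 76/76 (tight); soil 164/164 (tight).
Dual feasibility on the basic columns requires 1·y_stone + 4·y_soil = 38, 4·y_stone + 2·y_soil = 33.
This yields shadow prices y_stone = 4, y_soil = 8.5.
Δz = y_soil·Δb = 8.5 × (-1) = -8.5, so new z* = 1698 − 8.5 = 1689.5.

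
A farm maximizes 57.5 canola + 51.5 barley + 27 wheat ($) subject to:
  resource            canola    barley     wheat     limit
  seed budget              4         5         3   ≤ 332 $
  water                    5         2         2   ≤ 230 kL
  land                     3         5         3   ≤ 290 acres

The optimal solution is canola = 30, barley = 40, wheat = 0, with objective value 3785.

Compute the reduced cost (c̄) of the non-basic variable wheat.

At the optimum: seed budget uses 320 of 332 (slack = 12); water uses 230 of 230 (binding); land uses 290 of 290 (binding).
Slack constraints have shadow price 0 (complementary slackness).
From A_Bᵀ y = c: 5·y_water + 3·y_land = 57.5; 2·y_water + 5·y_land = 51.5.
This yields shadow prices y_water = 7, y_land = 7.5.
Reduced cost of wheat: c₃ − yᵀa₃ = 27 − (7·2 + 7.5·3) = 27 − 36.5 = -9.5.

-9.5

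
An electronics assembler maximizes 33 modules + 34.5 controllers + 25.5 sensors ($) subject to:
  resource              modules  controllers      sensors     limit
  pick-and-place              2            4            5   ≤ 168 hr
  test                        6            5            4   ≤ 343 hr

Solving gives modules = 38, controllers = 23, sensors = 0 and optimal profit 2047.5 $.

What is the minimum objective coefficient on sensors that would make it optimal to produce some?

33

Check each constraint at x*: pick-and-place 168/168 (tight); test 343/343 (tight).
The binding rows give the dual system: 2·y_pick-and-place + 6·y_test = 33 and 4·y_pick-and-place + 5·y_test = 34.5.
→ y_pick-and-place = 3 and y_test = 4.5.
sensors enters the basis when its profit ≥ yᵀa₃ = 3·5 + 4.5·4 = 33.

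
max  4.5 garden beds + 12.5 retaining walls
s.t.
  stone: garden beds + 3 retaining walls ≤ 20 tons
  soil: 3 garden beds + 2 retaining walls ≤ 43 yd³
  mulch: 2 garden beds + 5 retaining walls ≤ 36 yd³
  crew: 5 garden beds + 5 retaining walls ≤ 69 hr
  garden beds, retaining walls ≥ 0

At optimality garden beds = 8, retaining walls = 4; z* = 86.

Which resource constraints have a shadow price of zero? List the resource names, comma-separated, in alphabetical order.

stone: 20/20 (binding)
soil: 32/43 (slack 11)
mulch: 36/36 (binding)
crew: 60/69 (slack 9)
By complementary slackness, a constraint with positive slack has shadow price 0 → crew, soil.

crew, soil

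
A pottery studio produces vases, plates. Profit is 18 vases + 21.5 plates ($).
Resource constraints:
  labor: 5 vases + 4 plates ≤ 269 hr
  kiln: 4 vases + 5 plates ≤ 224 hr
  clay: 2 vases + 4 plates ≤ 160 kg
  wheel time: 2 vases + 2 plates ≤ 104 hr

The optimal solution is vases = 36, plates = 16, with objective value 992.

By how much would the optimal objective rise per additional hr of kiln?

3.5

Binding: kiln and wheel time. Non-binding: labor (25 unused), clay (24 unused).
Slack constraints have shadow price 0 (complementary slackness).
Dual feasibility on the basic columns requires 4·y_kiln + 2·y_wheel time = 18, 5·y_kiln + 2·y_wheel time = 21.5.
→ y_kiln = 3.5 and y_wheel time = 2.
Shadow price of kiln = 3.5.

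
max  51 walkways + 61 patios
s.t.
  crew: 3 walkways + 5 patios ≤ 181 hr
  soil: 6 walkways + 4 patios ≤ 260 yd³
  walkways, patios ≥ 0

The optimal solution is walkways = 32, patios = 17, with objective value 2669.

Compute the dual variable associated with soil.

At the optimum: crew uses 181 of 181 (binding); soil uses 260 of 260 (binding).
From A_Bᵀ y = c: 3·y_crew + 6·y_soil = 51; 5·y_crew + 4·y_soil = 61.
→ y_crew = 9 and y_soil = 4.
Shadow price of soil = 4.

4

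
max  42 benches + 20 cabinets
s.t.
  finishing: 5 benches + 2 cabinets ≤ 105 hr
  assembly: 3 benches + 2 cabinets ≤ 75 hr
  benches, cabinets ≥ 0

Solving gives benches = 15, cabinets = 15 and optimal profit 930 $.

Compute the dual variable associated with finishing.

6

Both finishing and assembly are binding at x*.
From A_Bᵀ y = c: 5·y_finishing + 3·y_assembly = 42; 2·y_finishing + 2·y_assembly = 20.
This yields shadow prices y_finishing = 6, y_assembly = 4.
Shadow price of finishing = 6.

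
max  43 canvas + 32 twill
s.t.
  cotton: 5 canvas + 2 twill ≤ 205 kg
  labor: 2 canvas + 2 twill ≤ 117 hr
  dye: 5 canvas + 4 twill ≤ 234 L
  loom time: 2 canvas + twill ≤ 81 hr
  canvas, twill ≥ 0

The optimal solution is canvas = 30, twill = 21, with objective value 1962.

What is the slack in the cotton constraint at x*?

13

cotton used = 5·30 + 2·21 = 192; slack = 205 − 192 = 13.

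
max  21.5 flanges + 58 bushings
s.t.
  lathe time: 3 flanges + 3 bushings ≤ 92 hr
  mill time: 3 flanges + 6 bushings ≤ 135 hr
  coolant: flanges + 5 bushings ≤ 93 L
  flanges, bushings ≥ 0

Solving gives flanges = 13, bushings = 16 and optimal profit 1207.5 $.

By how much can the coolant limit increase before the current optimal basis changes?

19.5

Binding constraints: mill time, coolant. The basis is B = [[3,6],[1,5]] with det 9.
Per unit increase in coolant, x* moves by d = (-0.6667, 0.3333).
The basis stays optimal until flanges reaches 0; allowable increase = 19.5 L.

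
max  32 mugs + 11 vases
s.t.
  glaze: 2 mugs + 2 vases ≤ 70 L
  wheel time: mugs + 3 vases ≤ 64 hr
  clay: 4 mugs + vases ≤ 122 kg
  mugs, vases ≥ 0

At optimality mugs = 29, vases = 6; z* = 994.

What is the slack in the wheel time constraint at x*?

wheel time used = 1·29 + 3·6 = 47; slack = 64 − 47 = 17.

17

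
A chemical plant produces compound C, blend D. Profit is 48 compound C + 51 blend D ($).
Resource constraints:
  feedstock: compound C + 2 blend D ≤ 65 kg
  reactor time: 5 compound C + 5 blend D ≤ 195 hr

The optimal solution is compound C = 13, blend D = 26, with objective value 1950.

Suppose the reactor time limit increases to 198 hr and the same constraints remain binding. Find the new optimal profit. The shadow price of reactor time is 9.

1977

Δb = 3, so new z* = 1950 + (9)·(3) = 1950 + 27 = 1977.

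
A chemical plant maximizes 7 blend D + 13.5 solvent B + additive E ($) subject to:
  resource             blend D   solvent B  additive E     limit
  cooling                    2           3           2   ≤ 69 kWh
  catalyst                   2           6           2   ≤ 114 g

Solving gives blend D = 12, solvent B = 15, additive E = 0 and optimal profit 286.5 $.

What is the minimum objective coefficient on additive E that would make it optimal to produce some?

Both cooling and catalyst are binding at x*.
Dual feasibility on the basic columns requires 2·y_cooling + 2·y_catalyst = 7, 3·y_cooling + 6·y_catalyst = 13.5.
Solving: y_cooling = 2.5, y_catalyst = 1.
additive E enters the basis when its profit ≥ yᵀa₃ = 2.5·2 + 1·2 = 7.

7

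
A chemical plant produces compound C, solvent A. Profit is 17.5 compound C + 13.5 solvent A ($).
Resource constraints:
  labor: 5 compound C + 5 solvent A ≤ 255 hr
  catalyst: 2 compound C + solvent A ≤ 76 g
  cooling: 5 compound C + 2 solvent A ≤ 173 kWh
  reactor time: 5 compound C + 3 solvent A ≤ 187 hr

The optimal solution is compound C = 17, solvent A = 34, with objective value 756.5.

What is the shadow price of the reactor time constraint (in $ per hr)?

Check each constraint at x*: labor 255/255 (tight); catalyst 68/76 (slack 8); cooling 153/173 (slack 20); reactor time 187/187 (tight).
Since catalyst, cooling are not tight, their duals are 0.
From A_Bᵀ y = c: 5·y_labor + 5·y_reactor time = 17.5; 5·y_labor + 3·y_reactor time = 13.5.
This yields shadow prices y_labor = 1.5, y_reactor time = 2.
Shadow price of reactor time = 2.

2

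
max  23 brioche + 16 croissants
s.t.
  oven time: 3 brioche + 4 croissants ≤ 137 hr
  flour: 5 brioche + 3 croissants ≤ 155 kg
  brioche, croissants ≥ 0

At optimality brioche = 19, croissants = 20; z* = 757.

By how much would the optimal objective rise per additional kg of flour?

Both oven time and flour are binding at x*.
From A_Bᵀ y = c: 3·y_oven time + 5·y_flour = 23; 4·y_oven time + 3·y_flour = 16.
This yields shadow prices y_oven time = 1, y_flour = 4.
Shadow price of flour = 4.

4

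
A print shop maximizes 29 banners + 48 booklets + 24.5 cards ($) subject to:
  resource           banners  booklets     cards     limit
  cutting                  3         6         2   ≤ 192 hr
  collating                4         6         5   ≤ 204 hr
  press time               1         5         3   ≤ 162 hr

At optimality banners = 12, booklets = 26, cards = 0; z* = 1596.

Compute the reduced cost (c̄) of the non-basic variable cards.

Binding: cutting and collating. Non-binding: press time (20 unused).
Slack constraints have shadow price 0 (complementary slackness).
Dual feasibility on the basic columns requires 3·y_cutting + 4·y_collating = 29, 6·y_cutting + 6·y_collating = 48.
This yields shadow prices y_cutting = 3, y_collating = 5.
Reduced cost of cards: c₃ − yᵀa₃ = 24.5 − (3·2 + 5·5) = 24.5 − 31 = -6.5.

-6.5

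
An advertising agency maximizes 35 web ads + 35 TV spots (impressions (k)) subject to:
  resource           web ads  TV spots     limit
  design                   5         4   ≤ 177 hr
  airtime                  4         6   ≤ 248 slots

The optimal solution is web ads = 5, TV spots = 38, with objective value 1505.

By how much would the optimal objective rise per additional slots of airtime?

Both design and airtime are binding at x*.
From A_Bᵀ y = c: 5·y_design + 4·y_airtime = 35; 4·y_design + 6·y_airtime = 35.
This yields shadow prices y_design = 5, y_airtime = 2.5.
Shadow price of airtime = 2.5.

2.5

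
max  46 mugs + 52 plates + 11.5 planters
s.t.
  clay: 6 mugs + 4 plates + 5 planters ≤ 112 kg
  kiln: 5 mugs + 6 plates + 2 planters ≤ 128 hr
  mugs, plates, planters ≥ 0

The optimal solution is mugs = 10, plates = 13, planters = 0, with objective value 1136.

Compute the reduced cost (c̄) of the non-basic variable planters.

-9.5

Both clay and kiln are binding at x*.
From A_Bᵀ y = c: 6·y_clay + 5·y_kiln = 46; 4·y_clay + 6·y_kiln = 52.
→ y_clay = 1 and y_kiln = 8.
Reduced cost of planters: c₃ − yᵀa₃ = 11.5 − (1·5 + 8·2) = 11.5 − 21 = -9.5.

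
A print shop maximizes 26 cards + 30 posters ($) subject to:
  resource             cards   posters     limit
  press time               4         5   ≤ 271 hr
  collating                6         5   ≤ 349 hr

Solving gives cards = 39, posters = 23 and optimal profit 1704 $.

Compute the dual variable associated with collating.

At the optimum: press time uses 271 of 271 (binding); collating uses 349 of 349 (binding).
Dual feasibility on the basic columns requires 4·y_press time + 6·y_collating = 26, 5·y_press time + 5·y_collating = 30.
This yields shadow prices y_press time = 5, y_collating = 1.
Shadow price of collating = 1.

1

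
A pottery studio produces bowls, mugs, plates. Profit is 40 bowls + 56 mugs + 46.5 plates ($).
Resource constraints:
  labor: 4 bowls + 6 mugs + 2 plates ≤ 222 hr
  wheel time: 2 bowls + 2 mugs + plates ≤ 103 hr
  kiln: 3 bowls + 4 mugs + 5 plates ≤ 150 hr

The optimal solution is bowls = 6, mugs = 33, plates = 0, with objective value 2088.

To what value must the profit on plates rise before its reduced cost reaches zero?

Check each constraint at x*: labor 222/222 (tight); wheel time 78/103 (slack 25); kiln 150/150 (tight).
By complementary slackness, y = 0 for the non-binding constraint.
The binding rows give the dual system: 4·y_labor + 3·y_kiln = 40 and 6·y_labor + 4·y_kiln = 56.
Solving: y_labor = 4, y_kiln = 8.
plates enters the basis when its profit ≥ yᵀa₃ = 4·2 + 8·5 = 48.

48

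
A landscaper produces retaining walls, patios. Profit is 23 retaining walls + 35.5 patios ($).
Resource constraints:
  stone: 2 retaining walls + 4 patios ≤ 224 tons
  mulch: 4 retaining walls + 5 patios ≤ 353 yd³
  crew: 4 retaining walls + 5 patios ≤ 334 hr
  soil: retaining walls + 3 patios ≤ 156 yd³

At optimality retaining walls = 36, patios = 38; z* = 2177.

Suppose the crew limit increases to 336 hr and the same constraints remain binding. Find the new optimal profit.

2184

Binding: stone and crew. Non-binding: mulch (19 unused), soil (6 unused).
By complementary slackness, y = 0 for the non-binding constraints.
From A_Bᵀ y = c: 2·y_stone + 4·y_crew = 23; 4·y_stone + 5·y_crew = 35.5.
Solving: y_stone = 4.5, y_crew = 3.5.
Δz = y_crew·Δb = 3.5 × (2) = 7, so new z* = 2177 + 7 = 2184.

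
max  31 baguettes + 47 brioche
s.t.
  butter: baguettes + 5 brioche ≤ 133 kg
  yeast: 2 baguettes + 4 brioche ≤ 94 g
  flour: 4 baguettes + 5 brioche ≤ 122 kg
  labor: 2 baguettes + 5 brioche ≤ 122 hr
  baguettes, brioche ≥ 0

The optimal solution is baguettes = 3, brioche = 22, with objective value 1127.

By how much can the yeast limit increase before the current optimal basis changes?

3.6

Binding constraints: yeast, flour. The basis is B = [[2,4],[4,5]] with det -6.
Per unit increase in yeast, x* moves by d = (-0.8333, 0.6667).
The basis stays optimal until baguettes reaches 0; allowable increase = 3.6 g.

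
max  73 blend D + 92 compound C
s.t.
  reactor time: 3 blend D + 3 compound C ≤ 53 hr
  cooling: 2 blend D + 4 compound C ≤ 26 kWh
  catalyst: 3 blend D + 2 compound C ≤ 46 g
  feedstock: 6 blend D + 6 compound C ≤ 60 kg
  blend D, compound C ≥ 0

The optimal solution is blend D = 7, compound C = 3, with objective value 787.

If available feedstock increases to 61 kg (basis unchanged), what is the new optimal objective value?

At the optimum: reactor time uses 30 of 53 (slack = 23); cooling uses 26 of 26 (binding); catalyst uses 27 of 46 (slack = 19); feedstock uses 60 of 60 (binding).
Since reactor time, catalyst are not tight, their duals are 0.
The binding rows give the dual system: 2·y_cooling + 6·y_feedstock = 73 and 4·y_cooling + 6·y_feedstock = 92.
Solving: y_cooling = 9.5, y_feedstock = 9.
Δz = y_feedstock·Δb = 9 × (1) = 9, so new z* = 787 + 9 = 796.

796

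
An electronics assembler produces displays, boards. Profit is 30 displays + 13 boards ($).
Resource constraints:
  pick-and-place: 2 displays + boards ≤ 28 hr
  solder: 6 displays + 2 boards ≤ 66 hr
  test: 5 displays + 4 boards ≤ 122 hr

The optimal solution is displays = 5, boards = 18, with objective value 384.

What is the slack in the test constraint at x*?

25

test used = 5·5 + 4·18 = 97; slack = 122 − 97 = 25.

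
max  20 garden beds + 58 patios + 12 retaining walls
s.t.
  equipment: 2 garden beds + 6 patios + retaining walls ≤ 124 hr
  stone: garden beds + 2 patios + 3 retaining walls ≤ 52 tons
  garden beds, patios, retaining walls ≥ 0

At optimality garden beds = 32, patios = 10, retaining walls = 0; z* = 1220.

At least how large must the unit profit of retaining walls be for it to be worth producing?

Both equipment and stone are binding at x*.
Dual feasibility on the basic columns requires 2·y_equipment + 1·y_stone = 20, 6·y_equipment + 2·y_stone = 58.
This yields shadow prices y_equipment = 9, y_stone = 2.
retaining walls enters the basis when its profit ≥ yᵀa₃ = 9·1 + 2·3 = 15.

15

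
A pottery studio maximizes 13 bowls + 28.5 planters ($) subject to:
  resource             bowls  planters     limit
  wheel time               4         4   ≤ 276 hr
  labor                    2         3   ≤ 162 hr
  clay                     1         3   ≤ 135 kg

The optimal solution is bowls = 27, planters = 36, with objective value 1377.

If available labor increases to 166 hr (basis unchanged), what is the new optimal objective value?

1391

Check each constraint at x*: wheel time 252/276 (slack 24); labor 162/162 (tight); clay 135/135 (tight).
Slack constraints have shadow price 0 (complementary slackness).
The binding rows give the dual system: 2·y_labor + 1·y_clay = 13 and 3·y_labor + 3·y_clay = 28.5.
This yields shadow prices y_labor = 3.5, y_clay = 6.
Δz = y_labor·Δb = 3.5 × (4) = 14, so new z* = 1377 + 14 = 1391.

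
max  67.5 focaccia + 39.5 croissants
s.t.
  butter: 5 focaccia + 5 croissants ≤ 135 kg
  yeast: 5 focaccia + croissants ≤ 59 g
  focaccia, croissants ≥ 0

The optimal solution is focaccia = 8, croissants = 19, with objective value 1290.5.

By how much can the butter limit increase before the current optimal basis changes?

Binding constraints: butter, yeast. The basis is B = [[5,5],[5,1]] with det -20.
Per unit increase in butter, x* moves by d = (-0.05, 0.25).
The basis stays optimal until focaccia reaches 0; allowable increase = 160 kg.

160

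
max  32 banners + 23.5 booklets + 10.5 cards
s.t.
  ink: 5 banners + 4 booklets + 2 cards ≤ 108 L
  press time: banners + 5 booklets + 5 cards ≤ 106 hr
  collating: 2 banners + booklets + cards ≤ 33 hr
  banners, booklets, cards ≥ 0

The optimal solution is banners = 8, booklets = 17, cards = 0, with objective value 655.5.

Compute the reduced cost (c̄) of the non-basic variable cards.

-3

At the optimum: ink uses 108 of 108 (binding); press time uses 93 of 106 (slack = 13); collating uses 33 of 33 (binding).
Slack constraints have shadow price 0 (complementary slackness).
Dual feasibility on the basic columns requires 5·y_ink + 2·y_collating = 32, 4·y_ink + 1·y_collating = 23.5.
→ y_ink = 5 and y_collating = 3.5.
Reduced cost of cards: c₃ − yᵀa₃ = 10.5 − (5·2 + 3.5·1) = 10.5 − 13.5 = -3.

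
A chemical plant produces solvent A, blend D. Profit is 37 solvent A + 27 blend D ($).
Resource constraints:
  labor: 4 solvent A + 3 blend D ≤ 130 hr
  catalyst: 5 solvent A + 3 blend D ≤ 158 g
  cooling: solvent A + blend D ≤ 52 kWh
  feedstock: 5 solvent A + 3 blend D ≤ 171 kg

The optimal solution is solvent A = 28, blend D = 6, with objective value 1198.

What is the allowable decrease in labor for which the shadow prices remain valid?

3.6

Binding constraints: labor, catalyst. The basis is B = [[4,3],[5,3]] with det -3.
Per unit decrease in labor, x* moves by d = (1, -1.6667).
The basis stays optimal until blend D reaches 0; allowable decrease = 3.6 hr.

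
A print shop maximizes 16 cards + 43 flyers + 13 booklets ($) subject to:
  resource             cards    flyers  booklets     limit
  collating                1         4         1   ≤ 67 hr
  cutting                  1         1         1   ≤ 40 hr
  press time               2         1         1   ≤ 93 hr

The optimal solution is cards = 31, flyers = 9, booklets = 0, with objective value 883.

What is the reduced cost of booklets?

-3

Check each constraint at x*: collating 67/67 (tight); cutting 40/40 (tight); press time 71/93 (slack 22).
By complementary slackness, y = 0 for the non-binding constraint.
The binding rows give the dual system: 1·y_collating + 1·y_cutting = 16 and 4·y_collating + 1·y_cutting = 43.
Solving: y_collating = 9, y_cutting = 7.
Reduced cost of booklets: c₃ − yᵀa₃ = 13 − (9·1 + 7·1) = 13 − 16 = -3.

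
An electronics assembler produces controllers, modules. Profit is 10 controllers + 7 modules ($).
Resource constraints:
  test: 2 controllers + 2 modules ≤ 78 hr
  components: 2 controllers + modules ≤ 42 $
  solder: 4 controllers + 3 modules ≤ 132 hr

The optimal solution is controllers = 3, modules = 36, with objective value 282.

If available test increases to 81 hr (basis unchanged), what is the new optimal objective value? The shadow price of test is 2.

Δb = 3, so new z* = 282 + (2)·(3) = 282 + 6 = 288.

288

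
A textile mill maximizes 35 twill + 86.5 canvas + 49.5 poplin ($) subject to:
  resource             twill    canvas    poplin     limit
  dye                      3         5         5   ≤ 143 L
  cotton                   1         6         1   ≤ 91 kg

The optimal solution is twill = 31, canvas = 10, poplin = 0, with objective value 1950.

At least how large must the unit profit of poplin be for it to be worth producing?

Check each constraint at x*: dye 143/143 (tight); cotton 91/91 (tight).
The binding rows give the dual system: 3·y_dye + 1·y_cotton = 35 and 5·y_dye + 6·y_cotton = 86.5.
This yields shadow prices y_dye = 9.5, y_cotton = 6.5.
poplin enters the basis when its profit ≥ yᵀa₃ = 9.5·5 + 6.5·1 = 54.

54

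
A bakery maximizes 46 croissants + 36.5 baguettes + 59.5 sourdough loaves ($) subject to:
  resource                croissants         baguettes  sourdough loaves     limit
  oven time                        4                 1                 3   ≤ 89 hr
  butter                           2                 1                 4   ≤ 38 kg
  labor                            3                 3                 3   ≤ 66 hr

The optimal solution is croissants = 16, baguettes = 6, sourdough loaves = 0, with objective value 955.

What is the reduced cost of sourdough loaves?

-5.5

Binding: butter and labor. Non-binding: oven time (19 unused).
By complementary slackness, y = 0 for the non-binding constraint.
Dual feasibility on the basic columns requires 2·y_butter + 3·y_labor = 46, 1·y_butter + 3·y_labor = 36.5.
Solving: y_butter = 9.5, y_labor = 9.
Reduced cost of sourdough loaves: c₃ − yᵀa₃ = 59.5 − (9.5·4 + 9·3) = 59.5 − 65 = -5.5.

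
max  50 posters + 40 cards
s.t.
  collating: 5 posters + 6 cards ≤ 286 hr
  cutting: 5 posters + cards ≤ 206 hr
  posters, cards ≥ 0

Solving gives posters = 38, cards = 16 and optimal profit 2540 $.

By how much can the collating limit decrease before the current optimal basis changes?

80

Binding constraints: collating, cutting. The basis is B = [[5,6],[5,1]] with det -25.
Per unit decrease in collating, x* moves by d = (0.04, -0.2).
The basis stays optimal until cards reaches 0; allowable decrease = 80 hr.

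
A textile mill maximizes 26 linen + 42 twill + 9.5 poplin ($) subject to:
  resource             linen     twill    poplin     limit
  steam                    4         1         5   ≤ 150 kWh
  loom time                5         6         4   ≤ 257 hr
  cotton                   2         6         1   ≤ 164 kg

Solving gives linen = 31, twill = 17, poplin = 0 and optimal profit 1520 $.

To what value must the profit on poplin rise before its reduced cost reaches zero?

At the optimum: steam uses 141 of 150 (slack = 9); loom time uses 257 of 257 (binding); cotton uses 164 of 164 (binding).
Slack constraints have shadow price 0 (complementary slackness).
Dual feasibility on the basic columns requires 5·y_loom time + 2·y_cotton = 26, 6·y_loom time + 6·y_cotton = 42.
This yields shadow prices y_loom time = 4, y_cotton = 3.
poplin enters the basis when its profit ≥ yᵀa₃ = 4·4 + 3·1 = 19.

19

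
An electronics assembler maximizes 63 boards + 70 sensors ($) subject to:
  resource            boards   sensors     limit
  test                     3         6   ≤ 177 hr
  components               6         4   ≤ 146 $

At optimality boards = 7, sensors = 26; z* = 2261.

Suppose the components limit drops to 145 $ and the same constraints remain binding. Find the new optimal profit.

2254

Check each constraint at x*: test 177/177 (tight); components 146/146 (tight).
The binding rows give the dual system: 3·y_test + 6·y_components = 63 and 6·y_test + 4·y_components = 70.
→ y_test = 7 and y_components = 7.
Δz = y_components·Δb = 7 × (-1) = -7, so new z* = 2261 − 7 = 2254.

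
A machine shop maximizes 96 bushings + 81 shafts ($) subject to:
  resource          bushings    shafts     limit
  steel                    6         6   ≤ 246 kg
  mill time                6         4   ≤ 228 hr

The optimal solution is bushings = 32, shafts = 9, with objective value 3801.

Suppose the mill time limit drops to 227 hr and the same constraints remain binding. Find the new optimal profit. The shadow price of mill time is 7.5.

3793.5

Δb = -1, so new z* = 3801 + (7.5)·(-1) = 3801 − 7.5 = 3793.5.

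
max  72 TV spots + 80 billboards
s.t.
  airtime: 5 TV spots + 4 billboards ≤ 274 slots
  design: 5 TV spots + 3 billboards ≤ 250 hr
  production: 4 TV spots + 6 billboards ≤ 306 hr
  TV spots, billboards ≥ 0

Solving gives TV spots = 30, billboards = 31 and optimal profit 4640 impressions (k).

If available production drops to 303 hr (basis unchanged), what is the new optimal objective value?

At the optimum: airtime uses 274 of 274 (binding); design uses 243 of 250 (slack = 7); production uses 306 of 306 (binding).
Slack constraints have shadow price 0 (complementary slackness).
From A_Bᵀ y = c: 5·y_airtime + 4·y_production = 72; 4·y_airtime + 6·y_production = 80.
→ y_airtime = 8 and y_production = 8.
Δz = y_production·Δb = 8 × (-3) = -24, so new z* = 4640 − 24 = 4616.

4616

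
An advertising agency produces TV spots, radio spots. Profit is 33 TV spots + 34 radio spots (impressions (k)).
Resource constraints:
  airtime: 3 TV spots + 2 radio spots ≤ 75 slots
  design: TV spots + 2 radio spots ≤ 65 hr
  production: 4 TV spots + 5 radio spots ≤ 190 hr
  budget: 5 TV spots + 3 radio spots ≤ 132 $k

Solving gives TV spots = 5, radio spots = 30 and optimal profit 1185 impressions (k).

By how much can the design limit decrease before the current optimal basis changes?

Binding constraints: airtime, design. The basis is B = [[3,2],[1,2]] with det 4.
Per unit decrease in design, x* moves by d = (0.5, -0.75).
The basis stays optimal until radio spots reaches 0; allowable decrease = 40 hr.

40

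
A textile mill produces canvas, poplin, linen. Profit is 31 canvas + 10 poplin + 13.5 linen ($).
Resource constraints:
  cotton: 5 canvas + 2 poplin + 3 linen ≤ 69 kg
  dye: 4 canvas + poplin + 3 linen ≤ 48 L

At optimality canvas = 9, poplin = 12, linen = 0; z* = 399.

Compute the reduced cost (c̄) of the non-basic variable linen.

-7.5

At the optimum: cotton uses 69 of 69 (binding); dye uses 48 of 48 (binding).
From A_Bᵀ y = c: 5·y_cotton + 4·y_dye = 31; 2·y_cotton + 1·y_dye = 10.
Solving: y_cotton = 3, y_dye = 4.
Reduced cost of linen: c₃ − yᵀa₃ = 13.5 − (3·3 + 4·3) = 13.5 − 21 = -7.5.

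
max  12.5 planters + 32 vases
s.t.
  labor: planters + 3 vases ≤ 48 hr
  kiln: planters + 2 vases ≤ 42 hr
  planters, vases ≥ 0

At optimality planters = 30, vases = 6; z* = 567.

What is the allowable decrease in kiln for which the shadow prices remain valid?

10

Binding constraints: labor, kiln. The basis is B = [[1,3],[1,2]] with det -1.
Per unit decrease in kiln, x* moves by d = (-3, 1).
The basis stays optimal until planters reaches 0; allowable decrease = 10 hr.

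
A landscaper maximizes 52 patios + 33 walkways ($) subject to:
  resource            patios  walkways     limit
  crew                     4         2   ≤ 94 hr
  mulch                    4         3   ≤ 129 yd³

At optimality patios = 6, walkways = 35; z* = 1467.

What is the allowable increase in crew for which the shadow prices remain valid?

Binding constraints: crew, mulch. The basis is B = [[4,2],[4,3]] with det 4.
Per unit increase in crew, x* moves by d = (0.75, -1).
The basis stays optimal until walkways reaches 0; allowable increase = 35 hr.

35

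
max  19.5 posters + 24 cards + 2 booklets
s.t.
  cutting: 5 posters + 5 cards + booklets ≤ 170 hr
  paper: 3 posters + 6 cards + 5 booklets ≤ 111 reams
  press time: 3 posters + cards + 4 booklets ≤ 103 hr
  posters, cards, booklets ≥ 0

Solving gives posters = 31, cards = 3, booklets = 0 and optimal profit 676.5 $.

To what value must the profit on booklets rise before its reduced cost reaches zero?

10.5

Check each constraint at x*: cutting 170/170 (tight); paper 111/111 (tight); press time 96/103 (slack 7).
Since press time is not tight, its dual is 0.
Dual feasibility on the basic columns requires 5·y_cutting + 3·y_paper = 19.5, 5·y_cutting + 6·y_paper = 24.
This yields shadow prices y_cutting = 3, y_paper = 1.5.
booklets enters the basis when its profit ≥ yᵀa₃ = 3·1 + 1.5·5 = 10.5.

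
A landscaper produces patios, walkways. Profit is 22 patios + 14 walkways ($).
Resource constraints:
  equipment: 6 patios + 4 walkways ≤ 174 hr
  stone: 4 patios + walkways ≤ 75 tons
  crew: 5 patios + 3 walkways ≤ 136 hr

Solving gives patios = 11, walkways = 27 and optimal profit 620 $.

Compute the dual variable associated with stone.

0

Check each constraint at x*: equipment 174/174 (tight); stone 71/75 (slack 4); crew 136/136 (tight).
By complementary slackness, y = 0 for the non-binding constraint.
The binding rows give the dual system: 6·y_equipment + 5·y_crew = 22 and 4·y_equipment + 3·y_crew = 14.
→ y_equipment = 2 and y_crew = 2.
Shadow price of stone = 0.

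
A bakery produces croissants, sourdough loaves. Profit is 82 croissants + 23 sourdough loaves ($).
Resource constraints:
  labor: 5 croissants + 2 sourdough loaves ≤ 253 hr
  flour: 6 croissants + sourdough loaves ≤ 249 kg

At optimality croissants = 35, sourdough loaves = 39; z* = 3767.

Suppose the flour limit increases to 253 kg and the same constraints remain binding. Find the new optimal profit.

3795

At the optimum: labor uses 253 of 253 (binding); flour uses 249 of 249 (binding).
Dual feasibility on the basic columns requires 5·y_labor + 6·y_flour = 82, 2·y_labor + 1·y_flour = 23.
Solving: y_labor = 8, y_flour = 7.
Δz = y_flour·Δb = 7 × (4) = 28, so new z* = 3767 + 28 = 3795.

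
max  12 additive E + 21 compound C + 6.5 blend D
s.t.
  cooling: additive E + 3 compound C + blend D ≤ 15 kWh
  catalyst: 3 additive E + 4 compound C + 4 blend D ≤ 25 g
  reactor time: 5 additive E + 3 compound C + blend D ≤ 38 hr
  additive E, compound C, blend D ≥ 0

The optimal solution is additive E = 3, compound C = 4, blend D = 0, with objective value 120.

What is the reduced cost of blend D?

Binding: cooling and catalyst. Non-binding: reactor time (11 unused).
Since reactor time is not tight, its dual is 0.
The binding rows give the dual system: 1·y_cooling + 3·y_catalyst = 12 and 3·y_cooling + 4·y_catalyst = 21.
This yields shadow prices y_cooling = 3, y_catalyst = 3.
Reduced cost of blend D: c₃ − yᵀa₃ = 6.5 − (3·1 + 3·4) = 6.5 − 15 = -8.5.

-8.5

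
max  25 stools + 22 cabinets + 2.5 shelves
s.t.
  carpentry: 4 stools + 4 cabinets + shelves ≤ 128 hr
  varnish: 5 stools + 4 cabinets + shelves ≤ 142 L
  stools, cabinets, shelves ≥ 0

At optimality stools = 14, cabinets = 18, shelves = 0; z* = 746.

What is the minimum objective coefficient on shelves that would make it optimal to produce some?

At the optimum: carpentry uses 128 of 128 (binding); varnish uses 142 of 142 (binding).
Dual feasibility on the basic columns requires 4·y_carpentry + 5·y_varnish = 25, 4·y_carpentry + 4·y_varnish = 22.
Solving: y_carpentry = 2.5, y_varnish = 3.
shelves enters the basis when its profit ≥ yᵀa₃ = 2.5·1 + 3·1 = 5.5.

5.5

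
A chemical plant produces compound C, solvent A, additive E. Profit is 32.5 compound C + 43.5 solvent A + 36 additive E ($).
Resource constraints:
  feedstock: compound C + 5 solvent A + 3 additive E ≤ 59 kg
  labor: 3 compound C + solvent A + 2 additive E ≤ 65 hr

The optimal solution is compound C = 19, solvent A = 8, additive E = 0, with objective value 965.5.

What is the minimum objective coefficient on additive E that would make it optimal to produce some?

38

Both feedstock and labor are binding at x*.
The binding rows give the dual system: 1·y_feedstock + 3·y_labor = 32.5 and 5·y_feedstock + 1·y_labor = 43.5.
→ y_feedstock = 7 and y_labor = 8.5.
additive E enters the basis when its profit ≥ yᵀa₃ = 7·3 + 8.5·2 = 38.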